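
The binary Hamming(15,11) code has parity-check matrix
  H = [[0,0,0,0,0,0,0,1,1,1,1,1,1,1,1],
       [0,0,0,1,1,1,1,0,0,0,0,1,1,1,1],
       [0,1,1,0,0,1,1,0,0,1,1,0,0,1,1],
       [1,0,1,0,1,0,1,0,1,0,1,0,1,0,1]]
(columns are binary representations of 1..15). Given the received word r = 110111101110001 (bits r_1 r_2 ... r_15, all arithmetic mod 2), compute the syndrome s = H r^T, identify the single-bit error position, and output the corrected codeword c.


s = (0, 1, 0, 0)^T, error position = 4, corrected codeword c = 110011101110001

Compute s = H r^T mod 2 one row at a time:
  s_1 = 0 + 1 + 1 + 1 + 0 + 0 + 0 + 1 = 4 ≡ 0 (mod 2).
  s_2 = 1 + 1 + 1 + 1 + 0 + 0 + 0 + 1 = 5 ≡ 1 (mod 2).
  s_3 = 1 + 0 + 1 + 1 + 1 + 1 + 0 + 1 = 6 ≡ 0 (mod 2).
  s_4 = 1 + 0 + 1 + 1 + 1 + 1 + 0 + 1 = 6 ≡ 0 (mod 2).
s = (0, 1, 0, 0)^T — this equals column 4 of H (binary 0100), so error is at position 4.
Correct: flip bit 4 of r = 110111101110001 to get c = 110011101110001.


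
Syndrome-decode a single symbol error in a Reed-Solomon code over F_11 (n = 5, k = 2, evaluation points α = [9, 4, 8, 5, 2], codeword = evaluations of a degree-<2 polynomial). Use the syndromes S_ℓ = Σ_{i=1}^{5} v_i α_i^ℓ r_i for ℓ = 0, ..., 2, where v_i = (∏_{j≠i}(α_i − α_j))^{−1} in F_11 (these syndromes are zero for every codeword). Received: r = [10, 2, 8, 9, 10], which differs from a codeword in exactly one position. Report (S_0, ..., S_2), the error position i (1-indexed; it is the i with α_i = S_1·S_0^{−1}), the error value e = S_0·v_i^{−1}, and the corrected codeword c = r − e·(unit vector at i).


S = (9, 4, 3), error at position 1, error magnitude e = 6, c = [4, 2, 8, 9, 10].

Step 1: column multipliers v_i = (∏_{j≠i}(α_i − α_j))^{−1} mod 11.
  i = 1 (α = 9): (9−4)(9−8)(9−5)(9−2) = 5·1·4·7 = 140 ≡ 8, so v_1 = 8^{−1} = 7 (mod 11).
  i = 2 (α = 4): (4−9)(4−8)(4−5)(4−2) = (−5)·(−4)·(−1)·2 = −40 ≡ 4, so v_2 = 4^{−1} = 3 (mod 11).
  i = 3 (α = 8): (8−9)(8−4)(8−5)(8−2) = (−1)·4·3·6 = −72 ≡ 5, so v_3 = 5^{−1} = 9 (mod 11).
  i = 4 (α = 5): (5−9)(5−4)(5−8)(5−2) = (−4)·1·(−3)·3 = 36 ≡ 3, so v_4 = 3^{−1} = 4 (mod 11).
  i = 5 (α = 2): (2−9)(2−4)(2−8)(2−5) = (−7)·(−2)·(−6)·(−3) = 252 ≡ 10, so v_5 = 10^{−1} = 10 (mod 11).
  v = [7, 3, 9, 4, 10].
Step 2: syndromes of r = [10, 2, 8, 9, 10] (all sums mod 11).
  S_0 = Σ v_i r_i = 7·10 + 3·2 + 9·8 + 4·9 + 10·10 = 284 ≡ 9.
  S_1 = Σ v_i α_i r_i = 7·9·10 + 3·4·2 + 9·8·8 + 4·5·9 + 10·2·10 = 1610 ≡ 4.
  α_i^2 mod 11 = [4, 5, 9, 3, 4].
  S_2 = Σ v_i α_i^2 r_i = 7·4·10 + 3·5·2 + 9·9·8 + 4·3·9 + 10·4·10 = 1466 ≡ 3.
  S = (9, 4, 3) ≠ 0, so r is not a codeword (an error is present).
Step 3: locate the error. For a single error e at position i, S_ℓ = v_i·e·α_i^ℓ, so α_err = S_1/S_0.
  S_0^{−1} = 9^{−1} = 5 (mod 11), so α_err = 4·5 = 20 ≡ 9 = α_1. Error position i = 1.
  Consistency check: S_2/S_1 = 3·3 = 9 ≡ 9 = α_err ✓ (single-error assumption holds).
Step 4: error magnitude e = S_0/v_1 = S_0·∏_{j≠1}(α_1 − α_j) = 9·8 = 72 ≡ 6 (mod 11).
Step 5: correct position 1: c_1 = r_1 − e = 10 − 6 ≡ 4 (mod 11). Hence c = [4, 2, 8, 9, 10].
  Check: interpolating c through the α_i gives m(x) = 7 + 7·x (degree < 2) with m(α_i) = c_i for every i, so c is indeed a codeword.


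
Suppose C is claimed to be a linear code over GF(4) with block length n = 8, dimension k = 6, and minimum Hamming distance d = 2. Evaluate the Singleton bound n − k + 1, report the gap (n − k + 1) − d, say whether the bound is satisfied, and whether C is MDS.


Singleton RHS = n − k + 1 = 3, slack = 1, bound satisfied, not MDS.

Singleton bound: d ≤ n − k + 1.
Here n = 8, k = 6, so n − k + 1 = 3.
Given d = 2, check d ≤ 3: YES.
Slack = (n − k + 1) − d = 1.
The code is NOT MDS (slack = 1 > 0).
Description: the claimed parameters are [8, 6, 2]_4; such a code would be non-MDS.


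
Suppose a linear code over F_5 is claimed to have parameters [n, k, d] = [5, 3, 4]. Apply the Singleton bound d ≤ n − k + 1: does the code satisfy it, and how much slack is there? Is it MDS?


Singleton RHS = n − k + 1 = 3, slack = -1, bound violated (no such code; not MDS).

Singleton bound: d ≤ n − k + 1.
Here n = 5, k = 3, so n − k + 1 = 3.
Given d = 4, check d ≤ 3: NO.
Slack = (n − k + 1) − d = -1.
The slack is negative: d = 4 exceeds n − k + 1 = 3 by 1, so the Singleton bound is violated and no linear [5, 3, 4]_5 code can exist. In particular it is not MDS (MDS requires d = n − k + 1 exactly).
Description: the claimed parameters are [5, 3, 4]_5; such a code would be impossible (violates the Singleton bound).


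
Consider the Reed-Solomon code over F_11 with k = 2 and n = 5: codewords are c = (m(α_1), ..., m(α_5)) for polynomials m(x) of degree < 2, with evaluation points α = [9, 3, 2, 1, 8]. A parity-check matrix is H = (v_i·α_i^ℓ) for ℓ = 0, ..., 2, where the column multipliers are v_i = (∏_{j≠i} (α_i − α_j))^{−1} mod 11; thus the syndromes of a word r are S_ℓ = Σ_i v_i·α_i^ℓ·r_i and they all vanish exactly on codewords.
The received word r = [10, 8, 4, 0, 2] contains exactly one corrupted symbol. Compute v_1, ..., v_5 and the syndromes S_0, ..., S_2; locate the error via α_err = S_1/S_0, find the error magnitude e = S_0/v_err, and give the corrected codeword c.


S = (4, 10, 3), error at position 5, error magnitude e = 7, c = [10, 8, 4, 0, 6].

Step 1: column multipliers v_i = (∏_{j≠i}(α_i − α_j))^{−1} mod 11.
  i = 1 (α = 9): (9−3)(9−2)(9−1)(9−8) = 6·7·8·1 = 336 ≡ 6, so v_1 = 6^{−1} = 2 (mod 11).
  i = 2 (α = 3): (3−9)(3−2)(3−1)(3−8) = (−6)·1·2·(−5) = 60 ≡ 5, so v_2 = 5^{−1} = 9 (mod 11).
  i = 3 (α = 2): (2−9)(2−3)(2−1)(2−8) = (−7)·(−1)·1·(−6) = −42 ≡ 2, so v_3 = 2^{−1} = 6 (mod 11).
  i = 4 (α = 1): (1−9)(1−3)(1−2)(1−8) = (−8)·(−2)·(−1)·(−7) = 112 ≡ 2, so v_4 = 2^{−1} = 6 (mod 11).
  i = 5 (α = 8): (8−9)(8−3)(8−2)(8−1) = (−1)·5·6·7 = −210 ≡ 10, so v_5 = 10^{−1} = 10 (mod 11).
  v = [2, 9, 6, 6, 10].
Step 2: syndromes of r = [10, 8, 4, 0, 2] (all sums mod 11).
  S_0 = Σ v_i r_i = 2·10 + 9·8 + 6·4 + 6·0 + 10·2 = 136 ≡ 4.
  S_1 = Σ v_i α_i r_i = 2·9·10 + 9·3·8 + 6·2·4 + 6·1·0 + 10·8·2 = 604 ≡ 10.
  α_i^2 mod 11 = [4, 9, 4, 1, 9].
  S_2 = Σ v_i α_i^2 r_i = 2·4·10 + 9·9·8 + 6·4·4 + 6·1·0 + 10·9·2 = 1004 ≡ 3.
  S = (4, 10, 3) ≠ 0, so r is not a codeword (an error is present).
Step 3: locate the error. For a single error e at position i, S_ℓ = v_i·e·α_i^ℓ, so α_err = S_1/S_0.
  S_0^{−1} = 4^{−1} = 3 (mod 11), so α_err = 10·3 = 30 ≡ 8 = α_5. Error position i = 5.
  Consistency check: S_2/S_1 = 3·10 = 30 ≡ 8 = α_err ✓ (single-error assumption holds).
Step 4: error magnitude e = S_0/v_5 = S_0·∏_{j≠5}(α_5 − α_j) = 4·10 = 40 ≡ 7 (mod 11).
Step 5: correct position 5: c_5 = r_5 − e = 2 − 7 ≡ 6 (mod 11). Hence c = [10, 8, 4, 0, 6].
  Check: interpolating c through the α_i gives m(x) = 7 + 4·x (degree < 2) with m(α_i) = c_i for every i, so c is indeed a codeword.


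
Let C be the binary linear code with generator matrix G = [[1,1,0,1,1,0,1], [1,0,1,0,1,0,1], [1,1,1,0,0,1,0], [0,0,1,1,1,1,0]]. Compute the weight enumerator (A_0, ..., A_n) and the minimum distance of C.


Weight distribution: A_0 = 1, A_1 = 1, A_3 = 4, A_4 = 7, A_5 = 3. Minimum distance d = 1.

Enumerate all 2^4 = 16 messages m ∈ F_2^4.
For each, compute codeword c = mG in F_2^7, then tally its weight.
  m = 0000 → c = 0000000, weight = 0.
  m = 1000 → c = 1101101, weight = 5.
  m = 0100 → c = 1010101, weight = 4.
  m = 1100 → c = 0111000, weight = 3.
  m = 0010 → c = 1110010, weight = 4.
  m = 1010 → c = 0011111, weight = 5.
  m = 0110 → c = 0100111, weight = 4.
  m = 1110 → c = 1001010, weight = 3.
  m = 0001 → c = 0011110, weight = 4.
  m = 1001 → c = 1110011, weight = 5.
  m = 0101 → c = 1001011, weight = 4.
  m = 1101 → c = 0100110, weight = 3.
  m = 0011 → c = 1101100, weight = 4.
  m = 1011 → c = 0000001, weight = 1.
  m = 0111 → c = 0111001, weight = 4.
  m = 1111 → c = 1010100, weight = 3.
Tally weights:
  weight 0: 1 codewords.
  weight 1: 1 codewords.
  weight 3: 4 codewords.
  weight 4: 7 codewords.
  weight 5: 3 codewords.
Minimum distance d = smallest w > 0 with A_w > 0 = 1.
Sanity: Σ A_w = 16 = 2^4 = 16 ✓.


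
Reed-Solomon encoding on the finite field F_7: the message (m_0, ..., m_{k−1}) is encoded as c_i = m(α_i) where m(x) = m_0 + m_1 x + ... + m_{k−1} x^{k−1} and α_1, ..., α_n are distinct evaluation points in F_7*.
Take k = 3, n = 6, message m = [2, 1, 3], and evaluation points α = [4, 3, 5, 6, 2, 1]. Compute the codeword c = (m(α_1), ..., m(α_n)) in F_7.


c = [5, 4, 5, 4, 2, 6]

Message polynomial: m(x) = 2 + 1·x + 3·x^2 (mod 7).
For each evaluation point α_i, compute m(α_i) mod 7:
  α_1 = 4: Horner steps 3 → 6 → 5, so m(4) = 5.
  α_2 = 3: Horner steps 3 → 3 → 4, so m(3) = 4.
  α_3 = 5: Horner steps 3 → 2 → 5, so m(5) = 5.
  α_4 = 6: Horner steps 3 → 5 → 4, so m(6) = 4.
  α_5 = 2: Horner steps 3 → 0 → 2, so m(2) = 2.
  α_6 = 1: Horner steps 3 → 4 → 6, so m(1) = 6.
Codeword c = [5, 4, 5, 4, 2, 6] ∈ F_7^6.


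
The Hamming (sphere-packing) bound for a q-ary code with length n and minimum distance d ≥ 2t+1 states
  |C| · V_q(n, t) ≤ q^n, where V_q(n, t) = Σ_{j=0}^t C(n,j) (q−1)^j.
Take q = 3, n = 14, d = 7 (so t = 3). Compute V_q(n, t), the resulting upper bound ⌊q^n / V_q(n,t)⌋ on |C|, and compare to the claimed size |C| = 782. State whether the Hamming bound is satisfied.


V_q(n, t) = 3305, q^n = 4782969, Hamming bound = 1447, |C| = 782 ≤ bound (satisfied).

Step 1: Compute V_q(n, t) = Σ_{j=0}^3 C(n, j) (q−1)^j.
  j = 0: C(14,0)·(2)^0 = 1·1 = 1.
  j = 1: C(14,1)·(2)^1 = 14·2 = 28.
  j = 2: C(14,2)·(2)^2 = 91·4 = 364.
  j = 3: C(14,3)·(2)^3 = 364·8 = 2912.
  V_q(n, t) = 1 + 28 + 364 + 2912 = 3305.
Step 2: q^n = 3^14 = 4782969.
Step 3: Hamming bound ⌊q^n / V_q(n,t)⌋ = ⌊4782969/3305⌋ = 1447.
Step 4: Compare |C| = 782 to 1447: satisfied.
The claimed |C| lies below the Hamming bound.


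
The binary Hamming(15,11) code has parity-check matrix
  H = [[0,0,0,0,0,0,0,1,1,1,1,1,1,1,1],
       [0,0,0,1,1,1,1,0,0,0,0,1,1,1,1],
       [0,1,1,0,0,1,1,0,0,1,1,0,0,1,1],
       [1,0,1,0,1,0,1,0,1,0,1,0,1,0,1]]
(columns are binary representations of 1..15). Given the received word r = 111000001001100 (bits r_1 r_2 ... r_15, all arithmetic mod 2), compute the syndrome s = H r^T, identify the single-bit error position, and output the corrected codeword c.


s = (1, 0, 0, 0)^T, error position = 8, corrected codeword c = 111000011001100

Compute s = H r^T mod 2 one row at a time:
  s_1 = 0 + 1 + 0 + 0 + 1 + 1 + 0 + 0 = 3 ≡ 1 (mod 2).
  s_2 = 0 + 0 + 0 + 0 + 1 + 1 + 0 + 0 = 2 ≡ 0 (mod 2).
  s_3 = 1 + 1 + 0 + 0 + 0 + 0 + 0 + 0 = 2 ≡ 0 (mod 2).
  s_4 = 1 + 1 + 0 + 0 + 1 + 0 + 1 + 0 = 4 ≡ 0 (mod 2).
s = (1, 0, 0, 0)^T — this equals column 8 of H (binary 1000), so error is at position 8.
Correct: flip bit 8 of r = 111000001001100 to get c = 111000011001100.


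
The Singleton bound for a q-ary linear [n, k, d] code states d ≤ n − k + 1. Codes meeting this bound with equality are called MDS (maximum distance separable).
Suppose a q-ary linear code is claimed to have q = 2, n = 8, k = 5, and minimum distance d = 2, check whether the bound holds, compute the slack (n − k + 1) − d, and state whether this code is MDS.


Singleton RHS = n − k + 1 = 4, slack = 2, bound satisfied, not MDS.

Singleton bound: d ≤ n − k + 1.
Here n = 8, k = 5, so n − k + 1 = 4.
Given d = 2, check d ≤ 4: YES.
Slack = (n − k + 1) − d = 2.
The code is NOT MDS (slack = 2 > 0).
Description: the claimed parameters are [8, 5, 2]_2; such a code would be non-MDS.


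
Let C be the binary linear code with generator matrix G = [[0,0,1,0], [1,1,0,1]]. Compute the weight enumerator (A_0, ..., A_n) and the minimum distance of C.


Weight distribution: A_0 = 1, A_1 = 1, A_3 = 1, A_4 = 1. Minimum distance d = 1.

Enumerate all 2^2 = 4 messages m ∈ F_2^2.
For each, compute codeword c = mG in F_2^4, then tally its weight.
  m = 00 → c = 0000, weight = 0.
  m = 10 → c = 0010, weight = 1.
  m = 01 → c = 1101, weight = 3.
  m = 11 → c = 1111, weight = 4.
Tally weights:
  weight 0: 1 codewords.
  weight 1: 1 codewords.
  weight 3: 1 codewords.
  weight 4: 1 codewords.
Minimum distance d = smallest w > 0 with A_w > 0 = 1.
Sanity: Σ A_w = 4 = 2^2 = 4 ✓.


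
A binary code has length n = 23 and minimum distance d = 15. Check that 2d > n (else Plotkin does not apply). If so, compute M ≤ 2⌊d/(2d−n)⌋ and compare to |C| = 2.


Plotkin bound M ≤ 4; given |C| = 2 ≤ bound (satisfied).

Check applicability: 2d = 30, n = 23.
2d − n = 7 > 0, so Plotkin applies.
Compute d/(2d−n) = 15/7 ≈ 2.1429.
⌊d/(2d−n)⌋ = 2.
Plotkin bound: M ≤ 2·2 = 4.
Given |C| = 2, check: satisfied.
This |C| is below the Plotkin bound.


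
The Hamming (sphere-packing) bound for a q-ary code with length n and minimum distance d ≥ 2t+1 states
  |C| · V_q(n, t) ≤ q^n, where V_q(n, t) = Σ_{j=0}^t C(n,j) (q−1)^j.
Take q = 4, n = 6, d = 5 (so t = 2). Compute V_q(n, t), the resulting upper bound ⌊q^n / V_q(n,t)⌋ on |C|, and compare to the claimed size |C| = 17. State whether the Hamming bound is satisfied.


V_q(n, t) = 154, q^n = 4096, Hamming bound = 26, |C| = 17 ≤ bound (satisfied).

Step 1: Compute V_q(n, t) = Σ_{j=0}^2 C(n, j) (q−1)^j.
  j = 0: C(6,0)·(3)^0 = 1·1 = 1.
  j = 1: C(6,1)·(3)^1 = 6·3 = 18.
  j = 2: C(6,2)·(3)^2 = 15·9 = 135.
  V_q(n, t) = 1 + 18 + 135 = 154.
Step 2: q^n = 4^6 = 4096.
Step 3: Hamming bound ⌊q^n / V_q(n,t)⌋ = ⌊4096/154⌋ = 26.
Step 4: Compare |C| = 17 to 26: satisfied.
The claimed |C| lies below the Hamming bound.


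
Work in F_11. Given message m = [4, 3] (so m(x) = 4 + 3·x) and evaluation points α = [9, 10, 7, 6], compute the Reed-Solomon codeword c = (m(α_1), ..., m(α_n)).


c = [9, 1, 3, 0]

Message polynomial: m(x) = 4 + 3·x (mod 11).
For each evaluation point α_i, compute m(α_i) mod 11:
  α_1 = 9: Horner steps 3 → 9, so m(9) = 9.
  α_2 = 10: Horner steps 3 → 1, so m(10) = 1.
  α_3 = 7: Horner steps 3 → 3, so m(7) = 3.
  α_4 = 6: Horner steps 3 → 0, so m(6) = 0.
Codeword c = [9, 1, 3, 0] ∈ F_11^4.


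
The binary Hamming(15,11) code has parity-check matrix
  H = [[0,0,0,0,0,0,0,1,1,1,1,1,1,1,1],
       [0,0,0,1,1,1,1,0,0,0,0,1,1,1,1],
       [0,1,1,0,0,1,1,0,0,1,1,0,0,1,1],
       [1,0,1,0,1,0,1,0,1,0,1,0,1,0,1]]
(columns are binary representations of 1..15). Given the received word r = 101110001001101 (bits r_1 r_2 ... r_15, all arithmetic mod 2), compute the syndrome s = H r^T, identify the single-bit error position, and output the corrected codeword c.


s = (0, 1, 0, 0)^T, error position = 4, corrected codeword c = 101010001001101

Compute s = H r^T mod 2 one row at a time:
  s_1 = 0 + 1 + 0 + 0 + 1 + 1 + 0 + 1 = 4 ≡ 0 (mod 2).
  s_2 = 1 + 1 + 0 + 0 + 1 + 1 + 0 + 1 = 5 ≡ 1 (mod 2).
  s_3 = 0 + 1 + 0 + 0 + 0 + 0 + 0 + 1 = 2 ≡ 0 (mod 2).
  s_4 = 1 + 1 + 1 + 0 + 1 + 0 + 1 + 1 = 6 ≡ 0 (mod 2).
s = (0, 1, 0, 0)^T — this equals column 4 of H (binary 0100), so error is at position 4.
Correct: flip bit 4 of r = 101110001001101 to get c = 101010001001101.


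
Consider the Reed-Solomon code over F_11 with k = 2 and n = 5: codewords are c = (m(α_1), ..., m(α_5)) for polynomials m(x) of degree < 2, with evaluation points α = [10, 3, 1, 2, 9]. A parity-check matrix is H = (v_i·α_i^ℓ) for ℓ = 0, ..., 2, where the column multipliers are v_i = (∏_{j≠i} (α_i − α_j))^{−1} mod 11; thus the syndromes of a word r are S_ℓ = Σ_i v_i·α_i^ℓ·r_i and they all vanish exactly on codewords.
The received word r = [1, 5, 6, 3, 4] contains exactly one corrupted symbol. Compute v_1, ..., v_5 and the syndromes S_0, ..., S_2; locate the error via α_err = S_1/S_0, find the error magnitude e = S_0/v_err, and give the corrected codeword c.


S = (7, 10, 8), error at position 2, error magnitude e = 5, c = [1, 0, 6, 3, 4].

Step 1: column multipliers v_i = (∏_{j≠i}(α_i − α_j))^{−1} mod 11.
  i = 1 (α = 10): (10−3)(10−1)(10−2)(10−9) = 7·9·8·1 = 504 ≡ 9, so v_1 = 9^{−1} = 5 (mod 11).
  i = 2 (α = 3): (3−10)(3−1)(3−2)(3−9) = (−7)·2·1·(−6) = 84 ≡ 7, so v_2 = 7^{−1} = 8 (mod 11).
  i = 3 (α = 1): (1−10)(1−3)(1−2)(1−9) = (−9)·(−2)·(−1)·(−8) = 144 ≡ 1, so v_3 = 1^{−1} = 1 (mod 11).
  i = 4 (α = 2): (2−10)(2−3)(2−1)(2−9) = (−8)·(−1)·1·(−7) = −56 ≡ 10, so v_4 = 10^{−1} = 10 (mod 11).
  i = 5 (α = 9): (9−10)(9−3)(9−1)(9−2) = (−1)·6·8·7 = −336 ≡ 5, so v_5 = 5^{−1} = 9 (mod 11).
  v = [5, 8, 1, 10, 9].
Step 2: syndromes of r = [1, 5, 6, 3, 4] (all sums mod 11).
  S_0 = Σ v_i r_i = 5·1 + 8·5 + 1·6 + 10·3 + 9·4 = 117 ≡ 7.
  S_1 = Σ v_i α_i r_i = 5·10·1 + 8·3·5 + 1·1·6 + 10·2·3 + 9·9·4 = 560 ≡ 10.
  α_i^2 mod 11 = [1, 9, 1, 4, 4].
  S_2 = Σ v_i α_i^2 r_i = 5·1·1 + 8·9·5 + 1·1·6 + 10·4·3 + 9·4·4 = 635 ≡ 8.
  S = (7, 10, 8) ≠ 0, so r is not a codeword (an error is present).
Step 3: locate the error. For a single error e at position i, S_ℓ = v_i·e·α_i^ℓ, so α_err = S_1/S_0.
  S_0^{−1} = 7^{−1} = 8 (mod 11), so α_err = 10·8 = 80 ≡ 3 = α_2. Error position i = 2.
  Consistency check: S_2/S_1 = 8·10 = 80 ≡ 3 = α_err ✓ (single-error assumption holds).
Step 4: error magnitude e = S_0/v_2 = S_0·∏_{j≠2}(α_2 − α_j) = 7·7 = 49 ≡ 5 (mod 11).
Step 5: correct position 2: c_2 = r_2 − e = 5 − 5 ≡ 0 (mod 11). Hence c = [1, 0, 6, 3, 4].
  Check: interpolating c through the α_i gives m(x) = 9 + 8·x (degree < 2) with m(α_i) = c_i for every i, so c is indeed a codeword.


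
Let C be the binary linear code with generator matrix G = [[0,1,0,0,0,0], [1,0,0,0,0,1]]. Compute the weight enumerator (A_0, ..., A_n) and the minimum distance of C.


Weight distribution: A_0 = 1, A_1 = 1, A_2 = 1, A_3 = 1. Minimum distance d = 1.

Enumerate all 2^2 = 4 messages m ∈ F_2^2.
For each, compute codeword c = mG in F_2^6, then tally its weight.
  m = 00 → c = 000000, weight = 0.
  m = 10 → c = 010000, weight = 1.
  m = 01 → c = 100001, weight = 2.
  m = 11 → c = 110001, weight = 3.
Tally weights:
  weight 0: 1 codewords.
  weight 1: 1 codewords.
  weight 2: 1 codewords.
  weight 3: 1 codewords.
Minimum distance d = smallest w > 0 with A_w > 0 = 1.
Sanity: Σ A_w = 4 = 2^2 = 4 ✓.


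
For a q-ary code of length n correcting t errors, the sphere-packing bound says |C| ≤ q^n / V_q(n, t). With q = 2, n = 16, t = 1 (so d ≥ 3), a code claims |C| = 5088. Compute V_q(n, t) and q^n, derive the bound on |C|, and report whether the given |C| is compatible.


V_q(n, t) = 17, q^n = 65536, Hamming bound = 3855, |C| = 5088 > bound (violated).

Step 1: Compute V_q(n, t) = Σ_{j=0}^1 C(n, j) (q−1)^j.
  j = 0: C(16,0)·(1)^0 = 1·1 = 1.
  j = 1: C(16,1)·(1)^1 = 16·1 = 16.
  V_q(n, t) = 1 + 16 = 17.
Step 2: q^n = 2^16 = 65536.
Step 3: Hamming bound ⌊q^n / V_q(n,t)⌋ = ⌊65536/17⌋ = 3855.
Step 4: Compare |C| = 5088 to 3855: violated.
The claimed |C| lies above the Hamming bound, so no 2-ary code of length 16 with d ≥ 3 can have 5088 codewords.


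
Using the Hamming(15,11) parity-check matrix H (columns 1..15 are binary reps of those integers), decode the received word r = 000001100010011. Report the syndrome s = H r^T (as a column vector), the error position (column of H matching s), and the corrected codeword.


s = (1, 0, 1, 1)^T, error position = 11, corrected codeword c = 000001100000011

Compute s = H r^T mod 2 one row at a time:
  s_1 = 0 + 0 + 0 + 1 + 0 + 0 + 1 + 1 = 3 ≡ 1 (mod 2).
  s_2 = 0 + 0 + 1 + 1 + 0 + 0 + 1 + 1 = 4 ≡ 0 (mod 2).
  s_3 = 0 + 0 + 1 + 1 + 0 + 1 + 1 + 1 = 5 ≡ 1 (mod 2).
  s_4 = 0 + 0 + 0 + 1 + 0 + 1 + 0 + 1 = 3 ≡ 1 (mod 2).
s = (1, 0, 1, 1)^T — this equals column 11 of H (binary 1011), so error is at position 11.
Correct: flip bit 11 of r = 000001100010011 to get c = 000001100000011.


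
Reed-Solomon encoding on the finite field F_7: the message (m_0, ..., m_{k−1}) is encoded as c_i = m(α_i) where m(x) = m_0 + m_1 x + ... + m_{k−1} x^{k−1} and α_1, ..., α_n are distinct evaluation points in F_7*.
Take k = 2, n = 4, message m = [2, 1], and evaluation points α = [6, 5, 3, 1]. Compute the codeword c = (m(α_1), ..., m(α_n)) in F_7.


c = [1, 0, 5, 3]

Message polynomial: m(x) = 2 + 1·x (mod 7).
For each evaluation point α_i, compute m(α_i) mod 7:
  α_1 = 6: Horner steps 1 → 1, so m(6) = 1.
  α_2 = 5: Horner steps 1 → 0, so m(5) = 0.
  α_3 = 3: Horner steps 1 → 5, so m(3) = 5.
  α_4 = 1: Horner steps 1 → 3, so m(1) = 3.
Codeword c = [1, 0, 5, 3] ∈ F_7^4.


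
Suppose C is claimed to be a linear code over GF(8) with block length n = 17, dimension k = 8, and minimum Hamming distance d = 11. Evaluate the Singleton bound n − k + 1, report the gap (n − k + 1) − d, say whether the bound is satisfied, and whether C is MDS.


Singleton RHS = n − k + 1 = 10, slack = -1, bound violated (no such code; not MDS).

Singleton bound: d ≤ n − k + 1.
Here n = 17, k = 8, so n − k + 1 = 10.
Given d = 11, check d ≤ 10: NO.
Slack = (n − k + 1) − d = -1.
The slack is negative: d = 11 exceeds n − k + 1 = 10 by 1, so the Singleton bound is violated and no linear [17, 8, 11]_8 code can exist. In particular it is not MDS (MDS requires d = n − k + 1 exactly).
Description: the claimed parameters are [17, 8, 11]_8; such a code would be impossible (violates the Singleton bound).


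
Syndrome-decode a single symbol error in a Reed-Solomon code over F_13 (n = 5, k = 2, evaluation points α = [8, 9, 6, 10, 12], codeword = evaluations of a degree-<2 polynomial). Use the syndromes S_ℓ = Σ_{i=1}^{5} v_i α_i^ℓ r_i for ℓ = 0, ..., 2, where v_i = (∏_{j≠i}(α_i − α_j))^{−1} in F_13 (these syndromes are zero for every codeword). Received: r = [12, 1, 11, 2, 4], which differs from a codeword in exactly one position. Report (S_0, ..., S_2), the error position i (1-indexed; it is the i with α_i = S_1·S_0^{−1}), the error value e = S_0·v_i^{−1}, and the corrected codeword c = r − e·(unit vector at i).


S = (9, 7, 4), error at position 1, error magnitude e = 12, c = [0, 1, 11, 2, 4].

Step 1: column multipliers v_i = (∏_{j≠i}(α_i − α_j))^{−1} mod 13.
  i = 1 (α = 8): (8−9)(8−6)(8−10)(8−12) = (−1)·2·(−2)·(−4) = −16 ≡ 10, so v_1 = 10^{−1} = 4 (mod 13).
  i = 2 (α = 9): (9−8)(9−6)(9−10)(9−12) = 1·3·(−1)·(−3) = 9 ≡ 9, so v_2 = 9^{−1} = 3 (mod 13).
  i = 3 (α = 6): (6−8)(6−9)(6−10)(6−12) = (−2)·(−3)·(−4)·(−6) = 144 ≡ 1, so v_3 = 1^{−1} = 1 (mod 13).
  i = 4 (α = 10): (10−8)(10−9)(10−6)(10−12) = 2·1·4·(−2) = −16 ≡ 10, so v_4 = 10^{−1} = 4 (mod 13).
  i = 5 (α = 12): (12−8)(12−9)(12−6)(12−10) = 4·3·6·2 = 144 ≡ 1, so v_5 = 1^{−1} = 1 (mod 13).
  v = [4, 3, 1, 4, 1].
Step 2: syndromes of r = [12, 1, 11, 2, 4] (all sums mod 13).
  S_0 = Σ v_i r_i = 4·12 + 3·1 + 1·11 + 4·2 + 1·4 = 74 ≡ 9.
  S_1 = Σ v_i α_i r_i = 4·8·12 + 3·9·1 + 1·6·11 + 4·10·2 + 1·12·4 = 605 ≡ 7.
  α_i^2 mod 13 = [12, 3, 10, 9, 1].
  S_2 = Σ v_i α_i^2 r_i = 4·12·12 + 3·3·1 + 1·10·11 + 4·9·2 + 1·1·4 = 771 ≡ 4.
  S = (9, 7, 4) ≠ 0, so r is not a codeword (an error is present).
Step 3: locate the error. For a single error e at position i, S_ℓ = v_i·e·α_i^ℓ, so α_err = S_1/S_0.
  S_0^{−1} = 9^{−1} = 3 (mod 13), so α_err = 7·3 = 21 ≡ 8 = α_1. Error position i = 1.
  Consistency check: S_2/S_1 = 4·2 = 8 ≡ 8 = α_err ✓ (single-error assumption holds).
Step 4: error magnitude e = S_0/v_1 = S_0·∏_{j≠1}(α_1 − α_j) = 9·10 = 90 ≡ 12 (mod 13).
Step 5: correct position 1: c_1 = r_1 − e = 12 − 12 ≡ 0 (mod 13). Hence c = [0, 1, 11, 2, 4].
  Check: interpolating c through the α_i gives m(x) = 5 + 1·x (degree < 2) with m(α_i) = c_i for every i, so c is indeed a codeword.


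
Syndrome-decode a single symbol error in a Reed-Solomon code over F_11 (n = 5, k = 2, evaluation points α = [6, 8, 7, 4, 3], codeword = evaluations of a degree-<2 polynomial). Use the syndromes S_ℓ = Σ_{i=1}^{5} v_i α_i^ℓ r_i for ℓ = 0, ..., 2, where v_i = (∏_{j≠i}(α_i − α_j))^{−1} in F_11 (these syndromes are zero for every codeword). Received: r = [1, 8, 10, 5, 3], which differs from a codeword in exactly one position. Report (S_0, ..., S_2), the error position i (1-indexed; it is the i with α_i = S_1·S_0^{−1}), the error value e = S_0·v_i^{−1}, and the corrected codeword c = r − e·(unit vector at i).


S = (8, 2, 6), error at position 5, error magnitude e = 7, c = [1, 8, 10, 5, 7].

Step 1: column multipliers v_i = (∏_{j≠i}(α_i − α_j))^{−1} mod 11.
  i = 1 (α = 6): (6−8)(6−7)(6−4)(6−3) = (−2)·(−1)·2·3 = 12 ≡ 1, so v_1 = 1^{−1} = 1 (mod 11).
  i = 2 (α = 8): (8−6)(8−7)(8−4)(8−3) = 2·1·4·5 = 40 ≡ 7, so v_2 = 7^{−1} = 8 (mod 11).
  i = 3 (α = 7): (7−6)(7−8)(7−4)(7−3) = 1·(−1)·3·4 = −12 ≡ 10, so v_3 = 10^{−1} = 10 (mod 11).
  i = 4 (α = 4): (4−6)(4−8)(4−7)(4−3) = (−2)·(−4)·(−3)·1 = −24 ≡ 9, so v_4 = 9^{−1} = 5 (mod 11).
  i = 5 (α = 3): (3−6)(3−8)(3−7)(3−4) = (−3)·(−5)·(−4)·(−1) = 60 ≡ 5, so v_5 = 5^{−1} = 9 (mod 11).
  v = [1, 8, 10, 5, 9].
Step 2: syndromes of r = [1, 8, 10, 5, 3] (all sums mod 11).
  S_0 = Σ v_i r_i = 1·1 + 8·8 + 10·10 + 5·5 + 9·3 = 217 ≡ 8.
  S_1 = Σ v_i α_i r_i = 1·6·1 + 8·8·8 + 10·7·10 + 5·4·5 + 9·3·3 = 1399 ≡ 2.
  α_i^2 mod 11 = [3, 9, 5, 5, 9].
  S_2 = Σ v_i α_i^2 r_i = 1·3·1 + 8·9·8 + 10·5·10 + 5·5·5 + 9·9·3 = 1447 ≡ 6.
  S = (8, 2, 6) ≠ 0, so r is not a codeword (an error is present).
Step 3: locate the error. For a single error e at position i, S_ℓ = v_i·e·α_i^ℓ, so α_err = S_1/S_0.
  S_0^{−1} = 8^{−1} = 7 (mod 11), so α_err = 2·7 = 14 ≡ 3 = α_5. Error position i = 5.
  Consistency check: S_2/S_1 = 6·6 = 36 ≡ 3 = α_err ✓ (single-error assumption holds).
Step 4: error magnitude e = S_0/v_5 = S_0·∏_{j≠5}(α_5 − α_j) = 8·5 = 40 ≡ 7 (mod 11).
Step 5: correct position 5: c_5 = r_5 − e = 3 − 7 ≡ 7 (mod 11). Hence c = [1, 8, 10, 5, 7].
  Check: interpolating c through the α_i gives m(x) = 2 + 9·x (degree < 2) with m(α_i) = c_i for every i, so c is indeed a codeword.


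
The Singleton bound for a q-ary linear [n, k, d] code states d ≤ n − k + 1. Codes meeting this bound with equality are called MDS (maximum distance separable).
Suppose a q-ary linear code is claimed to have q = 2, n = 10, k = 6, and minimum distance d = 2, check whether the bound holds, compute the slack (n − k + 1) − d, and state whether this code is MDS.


Singleton RHS = n − k + 1 = 5, slack = 3, bound satisfied, not MDS.

Singleton bound: d ≤ n − k + 1.
Here n = 10, k = 6, so n − k + 1 = 5.
Given d = 2, check d ≤ 5: YES.
Slack = (n − k + 1) − d = 3.
The code is NOT MDS (slack = 3 > 0).
Description: the claimed parameters are [10, 6, 2]_2; such a code would be non-MDS.


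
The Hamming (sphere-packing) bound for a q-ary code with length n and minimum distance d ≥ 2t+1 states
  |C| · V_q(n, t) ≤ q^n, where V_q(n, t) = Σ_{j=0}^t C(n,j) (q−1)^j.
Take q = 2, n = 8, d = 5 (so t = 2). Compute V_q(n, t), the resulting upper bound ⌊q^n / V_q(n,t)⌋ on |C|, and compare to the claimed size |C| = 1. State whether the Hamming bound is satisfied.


V_q(n, t) = 37, q^n = 256, Hamming bound = 6, |C| = 1 ≤ bound (satisfied).

Step 1: Compute V_q(n, t) = Σ_{j=0}^2 C(n, j) (q−1)^j.
  j = 0: C(8,0)·(1)^0 = 1·1 = 1.
  j = 1: C(8,1)·(1)^1 = 8·1 = 8.
  j = 2: C(8,2)·(1)^2 = 28·1 = 28.
  V_q(n, t) = 1 + 8 + 28 = 37.
Step 2: q^n = 2^8 = 256.
Step 3: Hamming bound ⌊q^n / V_q(n,t)⌋ = ⌊256/37⌋ = 6.
Step 4: Compare |C| = 1 to 6: satisfied.
The claimed |C| lies below the Hamming bound.


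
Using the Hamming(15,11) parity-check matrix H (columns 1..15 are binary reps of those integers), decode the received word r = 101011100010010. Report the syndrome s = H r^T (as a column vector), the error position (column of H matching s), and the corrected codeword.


s = (0, 0, 1, 1)^T, error position = 3, corrected codeword c = 100011100010010

Compute s = H r^T mod 2 one row at a time:
  s_1 = 0 + 0 + 0 + 1 + 0 + 0 + 1 + 0 = 2 ≡ 0 (mod 2).
  s_2 = 0 + 1 + 1 + 1 + 0 + 0 + 1 + 0 = 4 ≡ 0 (mod 2).
  s_3 = 0 + 1 + 1 + 1 + 0 + 1 + 1 + 0 = 5 ≡ 1 (mod 2).
  s_4 = 1 + 1 + 1 + 1 + 0 + 1 + 0 + 0 = 5 ≡ 1 (mod 2).
s = (0, 0, 1, 1)^T — this equals column 3 of H (binary 0011), so error is at position 3.
Correct: flip bit 3 of r = 101011100010010 to get c = 100011100010010.


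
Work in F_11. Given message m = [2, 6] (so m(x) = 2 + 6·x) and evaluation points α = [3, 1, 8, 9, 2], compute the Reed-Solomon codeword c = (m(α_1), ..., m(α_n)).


c = [9, 8, 6, 1, 3]

Message polynomial: m(x) = 2 + 6·x (mod 11).
For each evaluation point α_i, compute m(α_i) mod 11:
  α_1 = 3: Horner steps 6 → 9, so m(3) = 9.
  α_2 = 1: Horner steps 6 → 8, so m(1) = 8.
  α_3 = 8: Horner steps 6 → 6, so m(8) = 6.
  α_4 = 9: Horner steps 6 → 1, so m(9) = 1.
  α_5 = 2: Horner steps 6 → 3, so m(2) = 3.
Codeword c = [9, 8, 6, 1, 3] ∈ F_11^5.


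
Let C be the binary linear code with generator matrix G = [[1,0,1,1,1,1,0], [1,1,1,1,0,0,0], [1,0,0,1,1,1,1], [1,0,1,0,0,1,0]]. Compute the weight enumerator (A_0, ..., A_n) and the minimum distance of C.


Weight distribution: A_0 = 1, A_2 = 2, A_3 = 4, A_4 = 5, A_5 = 4. Minimum distance d = 2.

Enumerate all 2^4 = 16 messages m ∈ F_2^4.
For each, compute codeword c = mG in F_2^7, then tally its weight.
  m = 0000 → c = 0000000, weight = 0.
  m = 1000 → c = 1011110, weight = 5.
  m = 0100 → c = 1111000, weight = 4.
  m = 1100 → c = 0100110, weight = 3.
  m = 0010 → c = 1001111, weight = 5.
  m = 1010 → c = 0010001, weight = 2.
  m = 0110 → c = 0110111, weight = 5.
  m = 1110 → c = 1101001, weight = 4.
  m = 0001 → c = 1010010, weight = 3.
  m = 1001 → c = 0001100, weight = 2.
  m = 0101 → c = 0101010, weight = 3.
  m = 1101 → c = 1110100, weight = 4.
  m = 0011 → c = 0011101, weight = 4.
  m = 1011 → c = 1000011, weight = 3.
  m = 0111 → c = 1100101, weight = 4.
  m = 1111 → c = 0111011, weight = 5.
Tally weights:
  weight 0: 1 codewords.
  weight 2: 2 codewords.
  weight 3: 4 codewords.
  weight 4: 5 codewords.
  weight 5: 4 codewords.
Minimum distance d = smallest w > 0 with A_w > 0 = 2.
Sanity: Σ A_w = 16 = 2^4 = 16 ✓.


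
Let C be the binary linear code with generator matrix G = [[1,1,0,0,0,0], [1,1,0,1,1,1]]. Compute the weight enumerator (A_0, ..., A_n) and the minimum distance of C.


Weight distribution: A_0 = 1, A_2 = 1, A_3 = 1, A_5 = 1. Minimum distance d = 2.

Enumerate all 2^2 = 4 messages m ∈ F_2^2.
For each, compute codeword c = mG in F_2^6, then tally its weight.
  m = 00 → c = 000000, weight = 0.
  m = 10 → c = 110000, weight = 2.
  m = 01 → c = 110111, weight = 5.
  m = 11 → c = 000111, weight = 3.
Tally weights:
  weight 0: 1 codewords.
  weight 2: 1 codewords.
  weight 3: 1 codewords.
  weight 5: 1 codewords.
Minimum distance d = smallest w > 0 with A_w > 0 = 2.
Sanity: Σ A_w = 4 = 2^2 = 4 ✓.


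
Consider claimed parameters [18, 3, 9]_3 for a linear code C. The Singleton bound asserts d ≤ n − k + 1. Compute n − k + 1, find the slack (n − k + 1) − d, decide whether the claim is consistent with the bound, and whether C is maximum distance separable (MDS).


Singleton RHS = n − k + 1 = 16, slack = 7, bound satisfied, not MDS.

Singleton bound: d ≤ n − k + 1.
Here n = 18, k = 3, so n − k + 1 = 16.
Given d = 9, check d ≤ 16: YES.
Slack = (n − k + 1) − d = 7.
The code is NOT MDS (slack = 7 > 0).
Description: the claimed parameters are [18, 3, 9]_3; such a code would be non-MDS.


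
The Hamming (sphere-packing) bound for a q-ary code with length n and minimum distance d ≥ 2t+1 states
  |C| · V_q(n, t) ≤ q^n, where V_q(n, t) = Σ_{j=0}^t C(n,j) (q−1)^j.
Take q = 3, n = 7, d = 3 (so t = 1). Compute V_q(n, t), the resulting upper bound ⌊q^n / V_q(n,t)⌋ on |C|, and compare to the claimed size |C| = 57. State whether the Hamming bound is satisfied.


V_q(n, t) = 15, q^n = 2187, Hamming bound = 145, |C| = 57 ≤ bound (satisfied).

Step 1: Compute V_q(n, t) = Σ_{j=0}^1 C(n, j) (q−1)^j.
  j = 0: C(7,0)·(2)^0 = 1·1 = 1.
  j = 1: C(7,1)·(2)^1 = 7·2 = 14.
  V_q(n, t) = 1 + 14 = 15.
Step 2: q^n = 3^7 = 2187.
Step 3: Hamming bound ⌊q^n / V_q(n,t)⌋ = ⌊2187/15⌋ = 145.
Step 4: Compare |C| = 57 to 145: satisfied.
The claimed |C| lies below the Hamming bound.


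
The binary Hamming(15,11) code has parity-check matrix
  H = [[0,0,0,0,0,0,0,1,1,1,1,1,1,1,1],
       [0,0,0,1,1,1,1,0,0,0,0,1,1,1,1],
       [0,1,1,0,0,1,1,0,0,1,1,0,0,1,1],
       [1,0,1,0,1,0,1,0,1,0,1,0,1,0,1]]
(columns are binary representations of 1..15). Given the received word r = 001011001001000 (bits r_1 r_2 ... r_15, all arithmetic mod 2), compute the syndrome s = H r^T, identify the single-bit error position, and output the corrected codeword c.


s = (0, 1, 0, 1)^T, error position = 5, corrected codeword c = 001001001001000

Compute s = H r^T mod 2 one row at a time:
  s_1 = 0 + 1 + 0 + 0 + 1 + 0 + 0 + 0 = 2 ≡ 0 (mod 2).
  s_2 = 0 + 1 + 1 + 0 + 1 + 0 + 0 + 0 = 3 ≡ 1 (mod 2).
  s_3 = 0 + 1 + 1 + 0 + 0 + 0 + 0 + 0 = 2 ≡ 0 (mod 2).
  s_4 = 0 + 1 + 1 + 0 + 1 + 0 + 0 + 0 = 3 ≡ 1 (mod 2).
s = (0, 1, 0, 1)^T — this equals column 5 of H (binary 0101), so error is at position 5.
Correct: flip bit 5 of r = 001011001001000 to get c = 001001001001000.


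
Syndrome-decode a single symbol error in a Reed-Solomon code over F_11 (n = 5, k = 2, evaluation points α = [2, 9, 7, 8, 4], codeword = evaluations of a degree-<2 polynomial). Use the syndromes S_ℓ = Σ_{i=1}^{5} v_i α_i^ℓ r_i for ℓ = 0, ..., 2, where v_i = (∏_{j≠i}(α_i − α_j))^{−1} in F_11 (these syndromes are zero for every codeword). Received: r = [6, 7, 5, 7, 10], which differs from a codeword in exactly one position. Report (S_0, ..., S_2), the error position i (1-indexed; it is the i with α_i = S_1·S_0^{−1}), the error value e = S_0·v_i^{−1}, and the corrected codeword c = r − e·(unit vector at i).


S = (5, 1, 9), error at position 2, error magnitude e = 9, c = [6, 9, 5, 7, 10].

Step 1: column multipliers v_i = (∏_{j≠i}(α_i − α_j))^{−1} mod 11.
  i = 1 (α = 2): (2−9)(2−7)(2−8)(2−4) = (−7)·(−5)·(−6)·(−2) = 420 ≡ 2, so v_1 = 2^{−1} = 6 (mod 11).
  i = 2 (α = 9): (9−2)(9−7)(9−8)(9−4) = 7·2·1·5 = 70 ≡ 4, so v_2 = 4^{−1} = 3 (mod 11).
  i = 3 (α = 7): (7−2)(7−9)(7−8)(7−4) = 5·(−2)·(−1)·3 = 30 ≡ 8, so v_3 = 8^{−1} = 7 (mod 11).
  i = 4 (α = 8): (8−2)(8−9)(8−7)(8−4) = 6·(−1)·1·4 = −24 ≡ 9, so v_4 = 9^{−1} = 5 (mod 11).
  i = 5 (α = 4): (4−2)(4−9)(4−7)(4−8) = 2·(−5)·(−3)·(−4) = −120 ≡ 1, so v_5 = 1^{−1} = 1 (mod 11).
  v = [6, 3, 7, 5, 1].
Step 2: syndromes of r = [6, 7, 5, 7, 10] (all sums mod 11).
  S_0 = Σ v_i r_i = 6·6 + 3·7 + 7·5 + 5·7 + 1·10 = 137 ≡ 5.
  S_1 = Σ v_i α_i r_i = 6·2·6 + 3·9·7 + 7·7·5 + 5·8·7 + 1·4·10 = 826 ≡ 1.
  α_i^2 mod 11 = [4, 4, 5, 9, 5].
  S_2 = Σ v_i α_i^2 r_i = 6·4·6 + 3·4·7 + 7·5·5 + 5·9·7 + 1·5·10 = 768 ≡ 9.
  S = (5, 1, 9) ≠ 0, so r is not a codeword (an error is present).
Step 3: locate the error. For a single error e at position i, S_ℓ = v_i·e·α_i^ℓ, so α_err = S_1/S_0.
  S_0^{−1} = 5^{−1} = 9 (mod 11), so α_err = 1·9 = 9 ≡ 9 = α_2. Error position i = 2.
  Consistency check: S_2/S_1 = 9·1 = 9 ≡ 9 = α_err ✓ (single-error assumption holds).
Step 4: error magnitude e = S_0/v_2 = S_0·∏_{j≠2}(α_2 − α_j) = 5·4 = 20 ≡ 9 (mod 11).
Step 5: correct position 2: c_2 = r_2 − e = 7 − 9 ≡ 9 (mod 11). Hence c = [6, 9, 5, 7, 10].
  Check: interpolating c through the α_i gives m(x) = 2 + 2·x (degree < 2) with m(α_i) = c_i for every i, so c is indeed a codeword.


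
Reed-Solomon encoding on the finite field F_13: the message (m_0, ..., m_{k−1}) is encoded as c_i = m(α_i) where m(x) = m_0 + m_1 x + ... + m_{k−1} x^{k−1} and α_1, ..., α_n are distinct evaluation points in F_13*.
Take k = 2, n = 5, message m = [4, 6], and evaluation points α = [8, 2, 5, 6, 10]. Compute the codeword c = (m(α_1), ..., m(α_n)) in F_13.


c = [0, 3, 8, 1, 12]

Message polynomial: m(x) = 4 + 6·x (mod 13).
For each evaluation point α_i, compute m(α_i) mod 13:
  α_1 = 8: Horner steps 6 → 0, so m(8) = 0.
  α_2 = 2: Horner steps 6 → 3, so m(2) = 3.
  α_3 = 5: Horner steps 6 → 8, so m(5) = 8.
  α_4 = 6: Horner steps 6 → 1, so m(6) = 1.
  α_5 = 10: Horner steps 6 → 12, so m(10) = 12.
Codeword c = [0, 3, 8, 1, 12] ∈ F_13^5.


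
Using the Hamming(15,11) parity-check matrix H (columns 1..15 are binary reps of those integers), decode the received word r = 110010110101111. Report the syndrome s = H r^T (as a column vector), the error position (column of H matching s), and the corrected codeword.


s = (0, 0, 1, 1)^T, error position = 3, corrected codeword c = 111010110101111

Compute s = H r^T mod 2 one row at a time:
  s_1 = 1 + 0 + 1 + 0 + 1 + 1 + 1 + 1 = 6 ≡ 0 (mod 2).
  s_2 = 0 + 1 + 0 + 1 + 1 + 1 + 1 + 1 = 6 ≡ 0 (mod 2).
  s_3 = 1 + 0 + 0 + 1 + 1 + 0 + 1 + 1 = 5 ≡ 1 (mod 2).
  s_4 = 1 + 0 + 1 + 1 + 0 + 0 + 1 + 1 = 5 ≡ 1 (mod 2).
s = (0, 0, 1, 1)^T — this equals column 3 of H (binary 0011), so error is at position 3.
Correct: flip bit 3 of r = 110010110101111 to get c = 111010110101111.


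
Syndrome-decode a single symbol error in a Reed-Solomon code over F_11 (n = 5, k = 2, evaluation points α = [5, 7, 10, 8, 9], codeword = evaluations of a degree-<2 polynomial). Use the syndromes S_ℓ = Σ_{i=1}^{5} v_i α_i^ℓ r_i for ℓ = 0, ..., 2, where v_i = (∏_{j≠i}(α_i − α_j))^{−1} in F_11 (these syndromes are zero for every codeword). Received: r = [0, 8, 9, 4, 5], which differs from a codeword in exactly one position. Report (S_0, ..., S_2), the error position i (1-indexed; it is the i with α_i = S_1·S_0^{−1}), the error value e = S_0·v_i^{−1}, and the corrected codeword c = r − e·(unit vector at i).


S = (6, 4, 10), error at position 4, error magnitude e = 3, c = [0, 8, 9, 1, 5].

Step 1: column multipliers v_i = (∏_{j≠i}(α_i − α_j))^{−1} mod 11.
  i = 1 (α = 5): (5−7)(5−10)(5−8)(5−9) = (−2)·(−5)·(−3)·(−4) = 120 ≡ 10, so v_1 = 10^{−1} = 10 (mod 11).
  i = 2 (α = 7): (7−5)(7−10)(7−8)(7−9) = 2·(−3)·(−1)·(−2) = −12 ≡ 10, so v_2 = 10^{−1} = 10 (mod 11).
  i = 3 (α = 10): (10−5)(10−7)(10−8)(10−9) = 5·3·2·1 = 30 ≡ 8, so v_3 = 8^{−1} = 7 (mod 11).
  i = 4 (α = 8): (8−5)(8−7)(8−10)(8−9) = 3·1·(−2)·(−1) = 6 ≡ 6, so v_4 = 6^{−1} = 2 (mod 11).
  i = 5 (α = 9): (9−5)(9−7)(9−10)(9−8) = 4·2·(−1)·1 = −8 ≡ 3, so v_5 = 3^{−1} = 4 (mod 11).
  v = [10, 10, 7, 2, 4].
Step 2: syndromes of r = [0, 8, 9, 4, 5] (all sums mod 11).
  S_0 = Σ v_i r_i = 10·0 + 10·8 + 7·9 + 2·4 + 4·5 = 171 ≡ 6.
  S_1 = Σ v_i α_i r_i = 10·5·0 + 10·7·8 + 7·10·9 + 2·8·4 + 4·9·5 = 1434 ≡ 4.
  α_i^2 mod 11 = [3, 5, 1, 9, 4].
  S_2 = Σ v_i α_i^2 r_i = 10·3·0 + 10·5·8 + 7·1·9 + 2·9·4 + 4·4·5 = 615 ≡ 10.
  S = (6, 4, 10) ≠ 0, so r is not a codeword (an error is present).
Step 3: locate the error. For a single error e at position i, S_ℓ = v_i·e·α_i^ℓ, so α_err = S_1/S_0.
  S_0^{−1} = 6^{−1} = 2 (mod 11), so α_err = 4·2 = 8 ≡ 8 = α_4. Error position i = 4.
  Consistency check: S_2/S_1 = 10·3 = 30 ≡ 8 = α_err ✓ (single-error assumption holds).
Step 4: error magnitude e = S_0/v_4 = S_0·∏_{j≠4}(α_4 − α_j) = 6·6 = 36 ≡ 3 (mod 11).
Step 5: correct position 4: c_4 = r_4 − e = 4 − 3 ≡ 1 (mod 11). Hence c = [0, 8, 9, 1, 5].
  Check: interpolating c through the α_i gives m(x) = 2 + 4·x (degree < 2) with m(α_i) = c_i for every i, so c is indeed a codeword.
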